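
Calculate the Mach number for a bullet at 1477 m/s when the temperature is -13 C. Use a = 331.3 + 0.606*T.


a = 331.3 + 0.606*(-13) = 323.422 m/s
M = v/a = 1477/323.422 = 4.567

4.567


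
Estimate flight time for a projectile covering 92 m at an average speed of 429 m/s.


t = d/v = 92/429 = 0.2145 s

0.2145 s


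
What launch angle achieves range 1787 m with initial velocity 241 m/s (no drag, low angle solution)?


sin(2*theta) = R*g/v0^2 = 1787*9.81/241^2 = 0.301828, theta = arcsin(0.301828)/2 = 8.784°

8.784 degrees


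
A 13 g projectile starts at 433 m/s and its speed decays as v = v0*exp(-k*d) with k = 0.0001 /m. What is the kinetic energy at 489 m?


v = v0*exp(-k*d) = 433*exp(-0.0001*489) = 412.336 m/s
E = 0.5*m*v^2 = 0.5*0.013*412.336^2 = 1105 J

1105 J


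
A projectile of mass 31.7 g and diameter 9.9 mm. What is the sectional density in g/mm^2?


SD = m/d^2 = 31.7/9.9^2 = 0.3234 g/mm^2

0.3234 g/mm^2


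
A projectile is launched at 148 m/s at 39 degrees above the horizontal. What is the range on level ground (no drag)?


R = v0^2 * sin(2*theta) / g = 148^2 * sin(2*39°) / 9.81 = 2184 m

2184 m


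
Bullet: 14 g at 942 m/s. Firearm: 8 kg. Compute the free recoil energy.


v_r = m_p*v_p/m_gun = 0.014*942/8 = 1.6485 m/s, E_r = 0.5*m_gun*v_r^2 = 0.5*8*1.6485^2 = 10.87 J

10.87 J


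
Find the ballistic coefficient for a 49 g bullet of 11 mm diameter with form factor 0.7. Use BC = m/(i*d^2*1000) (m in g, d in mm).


BC = m/(i*d^2*1000) = 49/(0.7 * 11^2 * 1000) = 0.0005785

0.0005785


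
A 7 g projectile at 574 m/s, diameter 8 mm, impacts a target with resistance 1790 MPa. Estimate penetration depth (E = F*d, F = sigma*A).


A = pi*(d/2)^2 = pi*(8/2)^2 = 50.2655 mm^2
E = 0.5*m*v^2 = 0.5*0.007*574^2 = 1153.17 J
depth = E/(sigma*A) = 1153.17 J / (1790 MPa * 50.2655 mm^2) = 1153.17/(1790 * 50.2655) m = 0.0128165 m ≈ 12.82 mm

12.82 mm


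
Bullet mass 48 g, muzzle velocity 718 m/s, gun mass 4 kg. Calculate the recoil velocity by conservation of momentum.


v_recoil = m_p * v_p / m_gun = 0.048 * 718 / 4 = 8.616 m/s

8.616 m/s


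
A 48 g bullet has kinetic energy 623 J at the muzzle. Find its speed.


v = sqrt(2*E/m) = sqrt(2*623/0.048) = 161.1 m/s

161.1 m/s


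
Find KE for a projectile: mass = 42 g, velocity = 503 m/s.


E = 0.5*m*v^2 = 0.5*0.042*503^2 = 5313 J

5313 J


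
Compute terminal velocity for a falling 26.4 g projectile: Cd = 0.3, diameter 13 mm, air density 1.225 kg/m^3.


A = pi*(d/2)^2 = pi*(13/2000)^2 = 1.32732e-04 m^2
vt = sqrt(2mg/(Cd*rho*A)) = sqrt(2*0.0264*9.81/(0.3 * 1.225 * 1.32732e-04)) = 103 m/s

103 m/s


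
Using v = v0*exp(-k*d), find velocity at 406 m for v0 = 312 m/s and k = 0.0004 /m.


v = v0*exp(-k*d) = 312*exp(-0.0004*406) = 265.2 m/s

265.2 m/s


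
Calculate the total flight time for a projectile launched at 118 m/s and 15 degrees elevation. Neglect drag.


T = 2*v0*sin(theta)/g = 2*118*sin(15°)/9.81 = 6.226 s

6.226 s


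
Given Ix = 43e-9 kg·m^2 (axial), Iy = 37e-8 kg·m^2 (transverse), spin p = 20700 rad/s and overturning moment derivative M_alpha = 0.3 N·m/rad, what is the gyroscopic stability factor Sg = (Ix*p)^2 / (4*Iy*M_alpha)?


Sg = Ix^2 * p^2 / (4 * Iy * M_alpha) = (43e-9)^2 * 20700^2 / (4 * 37e-8 * 0.3) = 1.784

1.784


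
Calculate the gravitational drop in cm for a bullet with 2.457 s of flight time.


drop = 0.5*g*t^2 = 0.5*9.81*2.457^2 = 29.6107 m ≈ 2961 cm

2961 cm


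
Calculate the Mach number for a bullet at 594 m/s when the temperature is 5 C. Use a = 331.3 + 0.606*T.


a = 331.3 + 0.606*(5) = 334.33 m/s
M = v/a = 594/334.33 = 1.777

1.777


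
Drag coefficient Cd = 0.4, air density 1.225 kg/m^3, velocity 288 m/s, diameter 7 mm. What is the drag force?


A = pi*(d/2)^2 = pi*(7/2000)^2 = 3.84845e-05 m^2
Fd = 0.5*Cd*rho*A*v^2 = 0.5*0.4*1.225*3.84845e-05*288^2 = 0.7821 N

0.7821 N


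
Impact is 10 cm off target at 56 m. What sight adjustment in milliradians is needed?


1 mrad subtends 1 cm per 10 m of range, so adj = error_cm / (dist_m / 10) = 10 / (56/10) = 1.786 mrad

1.786 mrad


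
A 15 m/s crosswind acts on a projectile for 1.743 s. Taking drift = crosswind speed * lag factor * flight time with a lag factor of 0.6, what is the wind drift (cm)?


drift = v_wind * lag * t = 15 * 0.6 * 1.743 = 15.687 m ≈ 1569 cm

1569 cm


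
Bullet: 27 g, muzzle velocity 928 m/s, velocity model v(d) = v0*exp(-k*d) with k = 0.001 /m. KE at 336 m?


v = v0*exp(-k*d) = 928*exp(-0.001*336) = 663.17 m/s
E = 0.5*m*v^2 = 0.5*0.027*663.17^2 = 5937 J

5937 J


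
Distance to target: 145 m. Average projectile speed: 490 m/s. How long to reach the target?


t = d/v = 145/490 = 0.2959 s

0.2959 s


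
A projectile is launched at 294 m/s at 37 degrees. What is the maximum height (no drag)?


H = (v0*sin(theta))^2 / (2g) = (294*sin(37°))^2 / (2*9.81) = 1596 m

1596 m


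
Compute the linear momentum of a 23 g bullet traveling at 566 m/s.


p = m*v = 0.023*566 = 13.02 kg·m/s

13.02 kg·m/s


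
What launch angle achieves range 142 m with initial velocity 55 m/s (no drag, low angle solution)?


sin(2*theta) = R*g/v0^2 = 142*9.81/55^2 = 0.460502, theta = arcsin(0.460502)/2 = 13.71°

13.71 degrees


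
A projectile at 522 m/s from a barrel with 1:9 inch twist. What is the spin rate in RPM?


twist_m = 9*0.0254 = 0.2286 m
spin = v/twist = 522/0.2286 = 2283.465 rev/s
RPM = spin*60 = 2283.465*60 ≈ 137008 RPM

137008 RPM


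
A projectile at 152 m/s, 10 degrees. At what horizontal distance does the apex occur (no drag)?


R = v0^2*sin(2*theta)/g = 152^2*sin(2*10°)/9.81 = 805.508 m
apex_dist = R/2 = 805.508/2 = 402.8 m

402.8 m


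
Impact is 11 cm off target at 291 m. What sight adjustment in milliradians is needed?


1 mrad subtends 1 cm per 10 m of range, so adj = error_cm / (dist_m / 10) = 11 / (291/10) = 0.378 mrad

0.378 mrad


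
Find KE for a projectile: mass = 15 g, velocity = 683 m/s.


E = 0.5*m*v^2 = 0.5*0.015*683^2 = 3499 J

3499 J


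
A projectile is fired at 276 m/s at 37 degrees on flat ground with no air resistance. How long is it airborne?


T = 2*v0*sin(theta)/g = 2*276*sin(37°)/9.81 = 33.86 s

33.86 s


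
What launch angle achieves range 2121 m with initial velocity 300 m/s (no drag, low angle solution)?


sin(2*theta) = R*g/v0^2 = 2121*9.81/300^2 = 0.231189, theta = arcsin(0.231189)/2 = 6.684°

6.684 degrees


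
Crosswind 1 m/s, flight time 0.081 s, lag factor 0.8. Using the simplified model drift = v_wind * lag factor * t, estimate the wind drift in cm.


drift = v_wind * lag * t = 1 * 0.8 * 0.081 = 0.0648 m ≈ 6.48 cm

6.48 cm


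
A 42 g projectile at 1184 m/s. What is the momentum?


p = m*v = 0.042*1184 = 49.73 kg·m/s

49.73 kg·m/s


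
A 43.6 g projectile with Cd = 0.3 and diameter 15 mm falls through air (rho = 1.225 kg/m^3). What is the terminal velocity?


A = pi*(d/2)^2 = pi*(15/2000)^2 = 1.76715e-04 m^2
vt = sqrt(2mg/(Cd*rho*A)) = sqrt(2*0.0436*9.81/(0.3 * 1.225 * 1.76715e-04)) = 114.8 m/s

114.8 m/s


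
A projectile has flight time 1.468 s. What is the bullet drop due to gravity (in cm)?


drop = 0.5*g*t^2 = 0.5*9.81*1.468^2 = 10.5704 m ≈ 1057 cm

1057 cm


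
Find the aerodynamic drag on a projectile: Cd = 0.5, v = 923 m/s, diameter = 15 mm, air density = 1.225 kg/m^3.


A = pi*(d/2)^2 = pi*(15/2000)^2 = 1.76715e-04 m^2
Fd = 0.5*Cd*rho*A*v^2 = 0.5*0.5*1.225*1.76715e-04*923^2 = 46.11 N

46.11 N


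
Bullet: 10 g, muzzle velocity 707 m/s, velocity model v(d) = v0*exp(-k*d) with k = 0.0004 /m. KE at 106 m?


v = v0*exp(-k*d) = 707*exp(-0.0004*106) = 677.65 m/s
E = 0.5*m*v^2 = 0.5*0.01*677.65^2 = 2296 J

2296 J


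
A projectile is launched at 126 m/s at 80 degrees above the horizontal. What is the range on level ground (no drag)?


R = v0^2 * sin(2*theta) / g = 126^2 * sin(2*80°) / 9.81 = 553.5 m

553.5 m


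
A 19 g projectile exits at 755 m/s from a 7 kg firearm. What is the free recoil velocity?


v_recoil = m_p * v_p / m_gun = 0.019 * 755 / 7 = 2.049 m/s

2.049 m/s


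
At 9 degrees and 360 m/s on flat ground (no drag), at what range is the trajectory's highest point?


R = v0^2*sin(2*theta)/g = 360^2*sin(2*9°)/9.81 = 4082.43 m
apex_dist = R/2 = 4082.43/2 = 2041 m

2041 m


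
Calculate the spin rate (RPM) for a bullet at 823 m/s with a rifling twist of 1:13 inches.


twist_m = 13*0.0254 = 0.3302 m
spin = v/twist = 823/0.3302 = 2492.429 rev/s
RPM = spin*60 = 2492.429*60 ≈ 149546 RPM

149546 RPM


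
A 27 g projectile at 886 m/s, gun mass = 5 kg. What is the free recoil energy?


v_r = m_p*v_p/m_gun = 0.027*886/5 = 4.7844 m/s, E_r = 0.5*m_gun*v_r^2 = 0.5*5*4.7844^2 = 57.23 J

57.23 J


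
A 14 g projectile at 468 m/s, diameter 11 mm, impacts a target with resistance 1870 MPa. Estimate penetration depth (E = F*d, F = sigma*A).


A = pi*(d/2)^2 = pi*(11/2)^2 = 95.0332 mm^2
E = 0.5*m*v^2 = 0.5*0.014*468^2 = 1533.17 J
depth = E/(sigma*A) = 1533.17 J / (1870 MPa * 95.0332 mm^2) = 1533.17/(1870 * 95.0332) m = 0.00862726 m ≈ 8.627 mm

8.627 mm


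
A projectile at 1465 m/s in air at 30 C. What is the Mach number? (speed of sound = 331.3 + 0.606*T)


a = 331.3 + 0.606*(30) = 349.48 m/s
M = v/a = 1465/349.48 = 4.192

4.192


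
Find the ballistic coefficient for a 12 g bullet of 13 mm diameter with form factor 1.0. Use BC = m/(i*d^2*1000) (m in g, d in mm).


BC = m/(i*d^2*1000) = 12/(1.0 * 13^2 * 1000) = 7.101e-05

7.101e-05


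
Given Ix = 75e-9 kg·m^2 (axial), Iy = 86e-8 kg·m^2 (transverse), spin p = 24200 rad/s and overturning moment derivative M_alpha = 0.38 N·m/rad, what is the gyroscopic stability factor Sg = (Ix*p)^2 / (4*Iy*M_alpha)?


Sg = Ix^2 * p^2 / (4 * Iy * M_alpha) = (75e-9)^2 * 24200^2 / (4 * 86e-8 * 0.38) = 2.52

2.52


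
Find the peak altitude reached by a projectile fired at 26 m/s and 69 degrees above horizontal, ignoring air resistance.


H = (v0*sin(theta))^2 / (2g) = (26*sin(69°))^2 / (2*9.81) = 30.03 m

30.03 m


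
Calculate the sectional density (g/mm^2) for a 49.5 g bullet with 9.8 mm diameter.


SD = m/d^2 = 49.5/9.8^2 = 0.5154 g/mm^2

0.5154 g/mm^2


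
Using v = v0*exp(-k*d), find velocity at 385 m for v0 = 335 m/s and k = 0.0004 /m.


v = v0*exp(-k*d) = 335*exp(-0.0004*385) = 287.2 m/s

287.2 m/s


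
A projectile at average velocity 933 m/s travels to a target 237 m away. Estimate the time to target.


t = d/v = 237/933 = 0.254 s

0.254 s


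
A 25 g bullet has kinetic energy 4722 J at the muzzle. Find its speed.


v = sqrt(2*E/m) = sqrt(2*4722/0.025) = 614.6 m/s

614.6 m/s


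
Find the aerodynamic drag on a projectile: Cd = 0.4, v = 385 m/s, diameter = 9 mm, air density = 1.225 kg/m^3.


A = pi*(d/2)^2 = pi*(9/2000)^2 = 6.36173e-05 m^2
Fd = 0.5*Cd*rho*A*v^2 = 0.5*0.4*1.225*6.36173e-05*385^2 = 2.31 N

2.31 N


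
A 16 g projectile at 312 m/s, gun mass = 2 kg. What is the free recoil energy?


v_r = m_p*v_p/m_gun = 0.016*312/2 = 2.496 m/s, E_r = 0.5*m_gun*v_r^2 = 0.5*2*2.496^2 = 6.23 J

6.23 J


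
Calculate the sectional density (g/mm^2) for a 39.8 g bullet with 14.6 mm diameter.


SD = m/d^2 = 39.8/14.6^2 = 0.1867 g/mm^2

0.1867 g/mm^2


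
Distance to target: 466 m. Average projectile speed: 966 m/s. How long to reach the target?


t = d/v = 466/966 = 0.4824 s

0.4824 s


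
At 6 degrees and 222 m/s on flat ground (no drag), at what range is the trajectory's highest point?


R = v0^2*sin(2*theta)/g = 222^2*sin(2*6°)/9.81 = 1044.52 m
apex_dist = R/2 = 1044.52/2 = 522.3 m

522.3 m


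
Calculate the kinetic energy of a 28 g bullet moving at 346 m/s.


E = 0.5*m*v^2 = 0.5*0.028*346^2 = 1676 J

1676 J


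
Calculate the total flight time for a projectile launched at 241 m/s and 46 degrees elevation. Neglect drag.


T = 2*v0*sin(theta)/g = 2*241*sin(46°)/9.81 = 35.34 s

35.34 s


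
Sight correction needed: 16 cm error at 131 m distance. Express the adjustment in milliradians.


1 mrad subtends 1 cm per 10 m of range, so adj = error_cm / (dist_m / 10) = 16 / (131/10) = 1.221 mrad

1.221 mrad


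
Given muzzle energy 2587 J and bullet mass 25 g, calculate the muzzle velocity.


v = sqrt(2*E/m) = sqrt(2*2587/0.025) = 454.9 m/s

454.9 m/s


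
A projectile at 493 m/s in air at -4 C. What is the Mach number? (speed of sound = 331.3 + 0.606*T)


a = 331.3 + 0.606*(-4) = 328.876 m/s
M = v/a = 493/328.876 = 1.499

1.499


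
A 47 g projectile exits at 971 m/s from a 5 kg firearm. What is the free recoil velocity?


v_recoil = m_p * v_p / m_gun = 0.047 * 971 / 5 = 9.127 m/s

9.127 m/s


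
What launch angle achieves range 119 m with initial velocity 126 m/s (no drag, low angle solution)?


sin(2*theta) = R*g/v0^2 = 119*9.81/126^2 = 0.0735317, theta = arcsin(0.0735317)/2 = 2.108°

2.108 degrees


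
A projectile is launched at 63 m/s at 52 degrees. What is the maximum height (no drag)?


H = (v0*sin(theta))^2 / (2g) = (63*sin(52°))^2 / (2*9.81) = 125.6 m

125.6 m


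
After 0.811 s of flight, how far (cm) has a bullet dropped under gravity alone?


drop = 0.5*g*t^2 = 0.5*9.81*0.811^2 = 3.22612 m ≈ 322.6 cm

322.6 cm


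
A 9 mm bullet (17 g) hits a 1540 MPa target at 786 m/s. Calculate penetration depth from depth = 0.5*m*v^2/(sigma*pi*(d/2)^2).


A = pi*(d/2)^2 = pi*(9/2)^2 = 63.6173 mm^2
E = 0.5*m*v^2 = 0.5*0.017*786^2 = 5251.27 J
depth = E/(sigma*A) = 5251.27 J / (1540 MPa * 63.6173 mm^2) = 5251.27/(1540 * 63.6173) m = 0.0536004 m ≈ 53.6 mm

53.6 mm


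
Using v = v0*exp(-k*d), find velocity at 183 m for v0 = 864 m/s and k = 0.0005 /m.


v = v0*exp(-k*d) = 864*exp(-0.0005*183) = 788.5 m/s

788.5 m/s


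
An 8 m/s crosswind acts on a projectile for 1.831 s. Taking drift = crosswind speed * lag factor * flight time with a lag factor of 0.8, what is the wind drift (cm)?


drift = v_wind * lag * t = 8 * 0.8 * 1.831 = 11.7184 m ≈ 1172 cm

1172 cm


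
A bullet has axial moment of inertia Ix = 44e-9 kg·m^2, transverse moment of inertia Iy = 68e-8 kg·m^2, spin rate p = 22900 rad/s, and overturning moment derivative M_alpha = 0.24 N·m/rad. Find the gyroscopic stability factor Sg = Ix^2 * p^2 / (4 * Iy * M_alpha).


Sg = Ix^2 * p^2 / (4 * Iy * M_alpha) = (44e-9)^2 * 22900^2 / (4 * 68e-8 * 0.24) = 1.555

1.555


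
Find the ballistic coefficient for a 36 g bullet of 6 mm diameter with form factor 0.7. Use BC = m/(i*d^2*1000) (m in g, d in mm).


BC = m/(i*d^2*1000) = 36/(0.7 * 6^2 * 1000) = 0.001429

0.001429


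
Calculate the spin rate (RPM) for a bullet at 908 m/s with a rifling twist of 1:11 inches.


twist_m = 11*0.0254 = 0.2794 m
spin = v/twist = 908/0.2794 = 3249.821 rev/s
RPM = spin*60 = 3249.821*60 ≈ 194989 RPM

194989 RPM


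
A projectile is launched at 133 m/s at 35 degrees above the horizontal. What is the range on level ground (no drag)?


R = v0^2 * sin(2*theta) / g = 133^2 * sin(2*35°) / 9.81 = 1694 m

1694 m


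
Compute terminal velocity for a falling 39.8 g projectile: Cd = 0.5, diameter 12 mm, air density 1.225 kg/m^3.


A = pi*(d/2)^2 = pi*(12/2000)^2 = 1.13097e-04 m^2
vt = sqrt(2mg/(Cd*rho*A)) = sqrt(2*0.0398*9.81/(0.5 * 1.225 * 1.13097e-04)) = 106.2 m/s

106.2 m/s


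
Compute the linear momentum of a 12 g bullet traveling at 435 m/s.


p = m*v = 0.012*435 = 5.22 kg·m/s

5.22 kg·m/s


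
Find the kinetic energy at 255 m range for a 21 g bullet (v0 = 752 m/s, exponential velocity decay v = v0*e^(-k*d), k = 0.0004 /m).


v = v0*exp(-k*d) = 752*exp(-0.0004*255) = 679.078 m/s
E = 0.5*m*v^2 = 0.5*0.021*679.078^2 = 4842 J

4842 J


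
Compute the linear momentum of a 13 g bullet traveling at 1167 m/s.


p = m*v = 0.013*1167 = 15.17 kg·m/s

15.17 kg·m/s


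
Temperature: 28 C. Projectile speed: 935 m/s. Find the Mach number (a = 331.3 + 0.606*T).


a = 331.3 + 0.606*(28) = 348.268 m/s
M = v/a = 935/348.268 = 2.685

2.685


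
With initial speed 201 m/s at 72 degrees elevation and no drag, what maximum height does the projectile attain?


H = (v0*sin(theta))^2 / (2g) = (201*sin(72°))^2 / (2*9.81) = 1863 m

1863 m


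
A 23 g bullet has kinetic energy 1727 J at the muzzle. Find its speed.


v = sqrt(2*E/m) = sqrt(2*1727/0.023) = 387.5 m/s

387.5 m/s


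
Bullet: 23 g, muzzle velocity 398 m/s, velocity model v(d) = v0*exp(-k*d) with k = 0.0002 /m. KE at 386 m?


v = v0*exp(-k*d) = 398*exp(-0.0002*386) = 368.43 m/s
E = 0.5*m*v^2 = 0.5*0.023*368.43^2 = 1561 J

1561 J


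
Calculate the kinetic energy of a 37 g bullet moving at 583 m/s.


E = 0.5*m*v^2 = 0.5*0.037*583^2 = 6288 J

6288 J


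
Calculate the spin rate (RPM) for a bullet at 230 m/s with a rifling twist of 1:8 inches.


twist_m = 8*0.0254 = 0.2032 m
spin = v/twist = 230/0.2032 = 1131.89 rev/s
RPM = spin*60 = 1131.89*60 ≈ 67913 RPM

67913 RPM


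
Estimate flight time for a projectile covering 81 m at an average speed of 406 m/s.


t = d/v = 81/406 = 0.1995 s

0.1995 s


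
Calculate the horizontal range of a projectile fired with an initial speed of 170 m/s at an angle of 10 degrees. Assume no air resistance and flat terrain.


R = v0^2 * sin(2*theta) / g = 170^2 * sin(2*10°) / 9.81 = 1008 m

1008 m


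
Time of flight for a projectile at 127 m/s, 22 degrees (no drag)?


T = 2*v0*sin(theta)/g = 2*127*sin(22°)/9.81 = 9.699 s

9.699 s


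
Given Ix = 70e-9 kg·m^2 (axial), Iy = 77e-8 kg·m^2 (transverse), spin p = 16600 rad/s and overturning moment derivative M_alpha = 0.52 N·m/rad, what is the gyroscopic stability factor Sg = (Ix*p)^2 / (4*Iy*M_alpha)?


Sg = Ix^2 * p^2 / (4 * Iy * M_alpha) = (70e-9)^2 * 16600^2 / (4 * 77e-8 * 0.52) = 0.8431

0.8431


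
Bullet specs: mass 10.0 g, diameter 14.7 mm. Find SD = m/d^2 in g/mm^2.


SD = m/d^2 = 10.0/14.7^2 = 0.04628 g/mm^2

0.04628 g/mm^2


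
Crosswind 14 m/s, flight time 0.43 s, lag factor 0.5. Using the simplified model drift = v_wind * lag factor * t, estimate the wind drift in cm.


drift = v_wind * lag * t = 14 * 0.5 * 0.43 = 3.01 m ≈ 301 cm

301 cm


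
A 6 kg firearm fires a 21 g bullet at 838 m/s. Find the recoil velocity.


v_recoil = m_p * v_p / m_gun = 0.021 * 838 / 6 = 2.933 m/s

2.933 m/s


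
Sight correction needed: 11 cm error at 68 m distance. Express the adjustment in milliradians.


1 mrad subtends 1 cm per 10 m of range, so adj = error_cm / (dist_m / 10) = 11 / (68/10) = 1.618 mrad

1.618 mrad


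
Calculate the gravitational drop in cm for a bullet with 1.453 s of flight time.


drop = 0.5*g*t^2 = 0.5*9.81*1.453^2 = 10.3555 m ≈ 1036 cm

1036 cm


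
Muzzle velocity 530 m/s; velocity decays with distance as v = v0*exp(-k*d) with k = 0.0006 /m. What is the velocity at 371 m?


v = v0*exp(-k*d) = 530*exp(-0.0006*371) = 424.2 m/s

424.2 m/s


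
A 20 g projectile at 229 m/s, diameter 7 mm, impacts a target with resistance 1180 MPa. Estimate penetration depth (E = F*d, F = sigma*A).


A = pi*(d/2)^2 = pi*(7/2)^2 = 38.4845 mm^2
E = 0.5*m*v^2 = 0.5*0.02*229^2 = 524.41 J
depth = E/(sigma*A) = 524.41 J / (1180 MPa * 38.4845 mm^2) = 524.41/(1180 * 38.4845) m = 0.0115479 m ≈ 11.55 mm

11.55 mm


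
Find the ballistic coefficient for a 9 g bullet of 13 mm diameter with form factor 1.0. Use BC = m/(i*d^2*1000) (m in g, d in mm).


BC = m/(i*d^2*1000) = 9/(1.0 * 13^2 * 1000) = 5.325e-05

5.325e-05


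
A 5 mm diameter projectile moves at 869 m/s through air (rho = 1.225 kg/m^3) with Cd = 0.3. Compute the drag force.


A = pi*(d/2)^2 = pi*(5/2000)^2 = 1.96350e-05 m^2
Fd = 0.5*Cd*rho*A*v^2 = 0.5*0.3*1.225*1.96350e-05*869^2 = 2.725 N

2.725 N


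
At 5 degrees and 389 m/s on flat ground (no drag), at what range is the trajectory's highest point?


R = v0^2*sin(2*theta)/g = 389^2*sin(2*5°)/9.81 = 2678.55 m
apex_dist = R/2 = 2678.55/2 = 1339 m

1339 m


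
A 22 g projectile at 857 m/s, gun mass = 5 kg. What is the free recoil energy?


v_r = m_p*v_p/m_gun = 0.022*857/5 = 3.7708 m/s, E_r = 0.5*m_gun*v_r^2 = 0.5*5*3.7708^2 = 35.55 J

35.55 J


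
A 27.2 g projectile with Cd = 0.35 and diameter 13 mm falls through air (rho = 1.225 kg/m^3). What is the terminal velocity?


A = pi*(d/2)^2 = pi*(13/2000)^2 = 1.32732e-04 m^2
vt = sqrt(2mg/(Cd*rho*A)) = sqrt(2*0.0272*9.81/(0.35 * 1.225 * 1.32732e-04)) = 96.84 m/s

96.84 m/s


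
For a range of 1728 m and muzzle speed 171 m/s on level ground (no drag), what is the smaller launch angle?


sin(2*theta) = R*g/v0^2 = 1728*9.81/171^2 = 0.579723, theta = arcsin(0.579723)/2 = 17.72°

17.72 degrees


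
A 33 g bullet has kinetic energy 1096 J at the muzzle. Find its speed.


v = sqrt(2*E/m) = sqrt(2*1096/0.033) = 257.7 m/s

257.7 m/s


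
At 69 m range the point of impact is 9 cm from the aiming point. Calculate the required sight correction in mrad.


1 mrad subtends 1 cm per 10 m of range, so adj = error_cm / (dist_m / 10) = 9 / (69/10) = 1.304 mrad

1.304 mrad


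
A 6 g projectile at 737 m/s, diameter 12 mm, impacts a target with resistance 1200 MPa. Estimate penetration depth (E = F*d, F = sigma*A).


A = pi*(d/2)^2 = pi*(12/2)^2 = 113.097 mm^2
E = 0.5*m*v^2 = 0.5*0.006*737^2 = 1629.51 J
depth = E/(sigma*A) = 1629.51 J / (1200 MPa * 113.097 mm^2) = 1629.51/(1200 * 113.097) m = 0.0120067 m ≈ 12.01 mm

12.01 mm


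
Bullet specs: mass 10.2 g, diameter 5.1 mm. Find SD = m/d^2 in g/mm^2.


SD = m/d^2 = 10.2/5.1^2 = 0.3922 g/mm^2

0.3922 g/mm^2


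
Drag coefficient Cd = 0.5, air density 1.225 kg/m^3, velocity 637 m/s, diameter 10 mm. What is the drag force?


A = pi*(d/2)^2 = pi*(10/2000)^2 = 7.85398e-05 m^2
Fd = 0.5*Cd*rho*A*v^2 = 0.5*0.5*1.225*7.85398e-05*637^2 = 9.76 N

9.76 N


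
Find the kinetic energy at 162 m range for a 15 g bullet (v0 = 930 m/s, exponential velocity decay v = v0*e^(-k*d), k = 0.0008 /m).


v = v0*exp(-k*d) = 930*exp(-0.0008*162) = 816.955 m/s
E = 0.5*m*v^2 = 0.5*0.015*816.955^2 = 5006 J

5006 J


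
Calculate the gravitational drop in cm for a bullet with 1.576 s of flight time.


drop = 0.5*g*t^2 = 0.5*9.81*1.576^2 = 12.1829 m ≈ 1218 cm

1218 cm


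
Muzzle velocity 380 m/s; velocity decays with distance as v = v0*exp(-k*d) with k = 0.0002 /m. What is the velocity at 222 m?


v = v0*exp(-k*d) = 380*exp(-0.0002*222) = 363.5 m/s

363.5 m/s


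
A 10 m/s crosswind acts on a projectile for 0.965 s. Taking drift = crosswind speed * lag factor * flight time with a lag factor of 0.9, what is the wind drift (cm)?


drift = v_wind * lag * t = 10 * 0.9 * 0.965 = 8.685 m ≈ 868.5 cm

868.5 cm


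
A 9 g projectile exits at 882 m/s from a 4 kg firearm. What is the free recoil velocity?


v_recoil = m_p * v_p / m_gun = 0.009 * 882 / 4 = 1.984 m/s

1.984 m/s


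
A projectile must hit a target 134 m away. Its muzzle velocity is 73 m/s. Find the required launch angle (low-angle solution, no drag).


sin(2*theta) = R*g/v0^2 = 134*9.81/73^2 = 0.246677, theta = arcsin(0.246677)/2 = 7.14°

7.14 degrees


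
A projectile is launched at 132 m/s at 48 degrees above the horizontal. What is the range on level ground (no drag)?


R = v0^2 * sin(2*theta) / g = 132^2 * sin(2*48°) / 9.81 = 1766 m

1766 m


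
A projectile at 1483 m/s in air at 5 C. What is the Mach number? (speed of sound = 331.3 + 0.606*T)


a = 331.3 + 0.606*(5) = 334.33 m/s
M = v/a = 1483/334.33 = 4.436

4.436


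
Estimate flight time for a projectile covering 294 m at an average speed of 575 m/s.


t = d/v = 294/575 = 0.5113 s

0.5113 s


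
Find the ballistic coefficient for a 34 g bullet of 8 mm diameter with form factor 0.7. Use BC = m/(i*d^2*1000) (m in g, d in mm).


BC = m/(i*d^2*1000) = 34/(0.7 * 8^2 * 1000) = 0.0007589

0.0007589


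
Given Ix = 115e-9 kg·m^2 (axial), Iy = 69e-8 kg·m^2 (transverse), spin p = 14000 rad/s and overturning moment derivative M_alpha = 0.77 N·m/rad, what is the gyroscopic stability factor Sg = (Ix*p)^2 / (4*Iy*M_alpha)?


Sg = Ix^2 * p^2 / (4 * Iy * M_alpha) = (115e-9)^2 * 14000^2 / (4 * 69e-8 * 0.77) = 1.22

1.22


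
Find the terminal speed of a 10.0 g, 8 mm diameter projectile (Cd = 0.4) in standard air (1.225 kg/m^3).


A = pi*(d/2)^2 = pi*(8/2000)^2 = 5.02655e-05 m^2
vt = sqrt(2mg/(Cd*rho*A)) = sqrt(2*0.01*9.81/(0.4 * 1.225 * 5.02655e-05)) = 89.25 m/s

89.25 m/s


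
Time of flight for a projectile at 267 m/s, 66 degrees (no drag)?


T = 2*v0*sin(theta)/g = 2*267*sin(66°)/9.81 = 49.73 s

49.73 s


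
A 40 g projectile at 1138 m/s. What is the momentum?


p = m*v = 0.04*1138 = 45.52 kg·m/s

45.52 kg·m/s


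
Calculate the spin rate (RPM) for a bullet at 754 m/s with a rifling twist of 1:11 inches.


twist_m = 11*0.0254 = 0.2794 m
spin = v/twist = 754/0.2794 = 2698.64 rev/s
RPM = spin*60 = 2698.64*60 ≈ 161918 RPM

161918 RPM


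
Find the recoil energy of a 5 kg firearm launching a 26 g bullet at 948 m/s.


v_r = m_p*v_p/m_gun = 0.026*948/5 = 4.9296 m/s, E_r = 0.5*m_gun*v_r^2 = 0.5*5*4.9296^2 = 60.75 J

60.75 J


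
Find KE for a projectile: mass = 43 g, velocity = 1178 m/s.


E = 0.5*m*v^2 = 0.5*0.043*1178^2 = 29835 J

29835 J


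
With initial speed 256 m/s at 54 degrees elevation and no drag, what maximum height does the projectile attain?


H = (v0*sin(theta))^2 / (2g) = (256*sin(54°))^2 / (2*9.81) = 2186 m

2186 m


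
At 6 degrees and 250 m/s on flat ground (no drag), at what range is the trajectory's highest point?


R = v0^2*sin(2*theta)/g = 250^2*sin(2*6°)/9.81 = 1324.62 m
apex_dist = R/2 = 1324.62/2 = 662.3 m

662.3 m


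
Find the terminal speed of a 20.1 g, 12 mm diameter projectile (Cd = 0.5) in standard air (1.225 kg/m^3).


A = pi*(d/2)^2 = pi*(12/2000)^2 = 1.13097e-04 m^2
vt = sqrt(2mg/(Cd*rho*A)) = sqrt(2*0.0201*9.81/(0.5 * 1.225 * 1.13097e-04)) = 75.45 m/s

75.45 m/s


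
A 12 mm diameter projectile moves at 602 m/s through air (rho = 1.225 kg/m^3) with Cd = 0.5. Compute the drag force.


A = pi*(d/2)^2 = pi*(12/2000)^2 = 1.13097e-04 m^2
Fd = 0.5*Cd*rho*A*v^2 = 0.5*0.5*1.225*1.13097e-04*602^2 = 12.55 N

12.55 N


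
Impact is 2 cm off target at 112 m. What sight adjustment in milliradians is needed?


1 mrad subtends 1 cm per 10 m of range, so adj = error_cm / (dist_m / 10) = 2 / (112/10) = 0.1786 mrad

0.1786 mrad


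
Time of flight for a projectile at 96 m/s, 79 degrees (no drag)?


T = 2*v0*sin(theta)/g = 2*96*sin(79°)/9.81 = 19.21 s

19.21 s


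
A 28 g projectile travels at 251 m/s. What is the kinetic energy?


E = 0.5*m*v^2 = 0.5*0.028*251^2 = 882 J

882 J


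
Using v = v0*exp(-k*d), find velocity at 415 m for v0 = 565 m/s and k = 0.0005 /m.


v = v0*exp(-k*d) = 565*exp(-0.0005*415) = 459.1 m/s

459.1 m/s


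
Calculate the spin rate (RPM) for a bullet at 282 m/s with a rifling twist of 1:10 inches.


twist_m = 10*0.0254 = 0.254 m
spin = v/twist = 282/0.254 = 1110.236 rev/s
RPM = spin*60 = 1110.236*60 ≈ 66614 RPM

66614 RPM


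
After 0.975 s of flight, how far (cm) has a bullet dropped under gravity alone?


drop = 0.5*g*t^2 = 0.5*9.81*0.975^2 = 4.66282 m ≈ 466.3 cm

466.3 cm


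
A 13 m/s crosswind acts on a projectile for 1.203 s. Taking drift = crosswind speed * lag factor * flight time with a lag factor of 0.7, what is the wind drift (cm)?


drift = v_wind * lag * t = 13 * 0.7 * 1.203 = 10.9473 m ≈ 1095 cm

1095 cm


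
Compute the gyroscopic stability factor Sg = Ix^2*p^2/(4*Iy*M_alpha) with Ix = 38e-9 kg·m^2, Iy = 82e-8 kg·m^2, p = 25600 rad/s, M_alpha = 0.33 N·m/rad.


Sg = Ix^2 * p^2 / (4 * Iy * M_alpha) = (38e-9)^2 * 25600^2 / (4 * 82e-8 * 0.33) = 0.8743

0.8743


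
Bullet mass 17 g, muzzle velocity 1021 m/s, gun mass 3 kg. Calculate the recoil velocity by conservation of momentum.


v_recoil = m_p * v_p / m_gun = 0.017 * 1021 / 3 = 5.786 m/s

5.786 m/s


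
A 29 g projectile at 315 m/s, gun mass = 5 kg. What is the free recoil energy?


v_r = m_p*v_p/m_gun = 0.029*315/5 = 1.827 m/s, E_r = 0.5*m_gun*v_r^2 = 0.5*5*1.827^2 = 8.345 J

8.345 J


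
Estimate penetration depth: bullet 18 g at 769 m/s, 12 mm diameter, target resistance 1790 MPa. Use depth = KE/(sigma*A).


A = pi*(d/2)^2 = pi*(12/2)^2 = 113.097 mm^2
E = 0.5*m*v^2 = 0.5*0.018*769^2 = 5322.25 J
depth = E/(sigma*A) = 5322.25 J / (1790 MPa * 113.097 mm^2) = 5322.25/(1790 * 113.097) m = 0.02629 m ≈ 26.29 mm

26.29 mm


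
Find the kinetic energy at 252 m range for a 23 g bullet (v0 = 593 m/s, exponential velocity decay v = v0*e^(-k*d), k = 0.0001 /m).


v = v0*exp(-k*d) = 593*exp(-0.0001*252) = 578.243 m/s
E = 0.5*m*v^2 = 0.5*0.023*578.243^2 = 3845 J

3845 J


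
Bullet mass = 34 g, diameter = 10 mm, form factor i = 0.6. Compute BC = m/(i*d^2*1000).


BC = m/(i*d^2*1000) = 34/(0.6 * 10^2 * 1000) = 0.0005667

0.0005667


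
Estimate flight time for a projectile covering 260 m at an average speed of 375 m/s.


t = d/v = 260/375 = 0.6933 s

0.6933 s


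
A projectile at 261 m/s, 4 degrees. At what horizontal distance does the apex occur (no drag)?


R = v0^2*sin(2*theta)/g = 261^2*sin(2*4°)/9.81 = 966.423 m
apex_dist = R/2 = 966.423/2 = 483.2 m

483.2 m


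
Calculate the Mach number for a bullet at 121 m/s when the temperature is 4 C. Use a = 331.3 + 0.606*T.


a = 331.3 + 0.606*(4) = 333.724 m/s
M = v/a = 121/333.724 = 0.3626

0.3626


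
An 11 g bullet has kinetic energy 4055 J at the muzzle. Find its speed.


v = sqrt(2*E/m) = sqrt(2*4055/0.011) = 858.6 m/s

858.6 m/s


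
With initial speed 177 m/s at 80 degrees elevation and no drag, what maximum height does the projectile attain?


H = (v0*sin(theta))^2 / (2g) = (177*sin(80°))^2 / (2*9.81) = 1549 m

1549 m


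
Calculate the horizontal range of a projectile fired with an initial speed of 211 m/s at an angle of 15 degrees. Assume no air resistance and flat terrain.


R = v0^2 * sin(2*theta) / g = 211^2 * sin(2*15°) / 9.81 = 2269 m

2269 m


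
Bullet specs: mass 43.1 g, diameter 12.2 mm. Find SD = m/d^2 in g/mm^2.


SD = m/d^2 = 43.1/12.2^2 = 0.2896 g/mm^2

0.2896 g/mm^2


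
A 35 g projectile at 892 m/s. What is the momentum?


p = m*v = 0.035*892 = 31.22 kg·m/s

31.22 kg·m/s


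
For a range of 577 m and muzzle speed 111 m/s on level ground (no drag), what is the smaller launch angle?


sin(2*theta) = R*g/v0^2 = 577*9.81/111^2 = 0.459408, theta = arcsin(0.459408)/2 = 13.67°

13.67 degrees


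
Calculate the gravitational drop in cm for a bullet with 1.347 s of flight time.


drop = 0.5*g*t^2 = 0.5*9.81*1.347^2 = 8.89968 m ≈ 890 cm

890 cm


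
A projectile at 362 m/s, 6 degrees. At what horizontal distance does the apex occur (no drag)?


R = v0^2*sin(2*theta)/g = 362^2*sin(2*6°)/9.81 = 2777.33 m
apex_dist = R/2 = 2777.33/2 = 1389 m

1389 m


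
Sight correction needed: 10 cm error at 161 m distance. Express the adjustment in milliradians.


1 mrad subtends 1 cm per 10 m of range, so adj = error_cm / (dist_m / 10) = 10 / (161/10) = 0.6211 mrad

0.6211 mrad


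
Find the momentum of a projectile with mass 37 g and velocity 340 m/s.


p = m*v = 0.037*340 = 12.58 kg·m/s

12.58 kg·m/s


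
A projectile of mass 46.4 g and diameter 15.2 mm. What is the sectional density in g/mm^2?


SD = m/d^2 = 46.4/15.2^2 = 0.2008 g/mm^2

0.2008 g/mm^2


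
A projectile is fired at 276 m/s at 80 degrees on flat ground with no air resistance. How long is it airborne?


T = 2*v0*sin(theta)/g = 2*276*sin(80°)/9.81 = 55.41 s

55.41 s


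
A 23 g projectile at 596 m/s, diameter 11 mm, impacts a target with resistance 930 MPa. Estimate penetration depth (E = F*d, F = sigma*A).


A = pi*(d/2)^2 = pi*(11/2)^2 = 95.0332 mm^2
E = 0.5*m*v^2 = 0.5*0.023*596^2 = 4084.98 J
depth = E/(sigma*A) = 4084.98 J / (930 MPa * 95.0332 mm^2) = 4084.98/(930 * 95.0332) m = 0.0462202 m ≈ 46.22 mm

46.22 mm


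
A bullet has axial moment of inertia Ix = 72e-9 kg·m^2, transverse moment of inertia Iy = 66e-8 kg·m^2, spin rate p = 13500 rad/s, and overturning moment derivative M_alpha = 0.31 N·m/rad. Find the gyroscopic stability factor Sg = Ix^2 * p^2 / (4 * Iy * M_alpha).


Sg = Ix^2 * p^2 / (4 * Iy * M_alpha) = (72e-9)^2 * 13500^2 / (4 * 66e-8 * 0.31) = 1.154

1.154


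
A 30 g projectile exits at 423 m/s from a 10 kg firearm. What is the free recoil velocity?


v_recoil = m_p * v_p / m_gun = 0.03 * 423 / 10 = 1.269 m/s

1.269 m/s


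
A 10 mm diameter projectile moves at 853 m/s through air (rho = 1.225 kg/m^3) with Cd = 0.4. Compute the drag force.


A = pi*(d/2)^2 = pi*(10/2000)^2 = 7.85398e-05 m^2
Fd = 0.5*Cd*rho*A*v^2 = 0.5*0.4*1.225*7.85398e-05*853^2 = 14 N

14 N


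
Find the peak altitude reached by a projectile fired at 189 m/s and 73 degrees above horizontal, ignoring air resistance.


H = (v0*sin(theta))^2 / (2g) = (189*sin(73°))^2 / (2*9.81) = 1665 m

1665 m


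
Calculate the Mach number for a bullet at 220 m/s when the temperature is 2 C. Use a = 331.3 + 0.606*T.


a = 331.3 + 0.606*(2) = 332.512 m/s
M = v/a = 220/332.512 = 0.6616

0.6616


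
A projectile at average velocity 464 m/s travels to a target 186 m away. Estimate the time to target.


t = d/v = 186/464 = 0.4009 s

0.4009 s


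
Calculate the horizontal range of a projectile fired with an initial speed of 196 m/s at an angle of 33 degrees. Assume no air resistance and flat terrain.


R = v0^2 * sin(2*theta) / g = 196^2 * sin(2*33°) / 9.81 = 3577 m

3577 m


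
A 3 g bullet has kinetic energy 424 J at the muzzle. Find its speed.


v = sqrt(2*E/m) = sqrt(2*424/0.003) = 531.7 m/s

531.7 m/s


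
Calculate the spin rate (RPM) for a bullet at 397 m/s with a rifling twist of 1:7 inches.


twist_m = 7*0.0254 = 0.1778 m
spin = v/twist = 397/0.1778 = 2232.846 rev/s
RPM = spin*60 = 2232.846*60 ≈ 133971 RPM

133971 RPM


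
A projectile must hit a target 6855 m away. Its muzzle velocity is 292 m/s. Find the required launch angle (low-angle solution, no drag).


sin(2*theta) = R*g/v0^2 = 6855*9.81/292^2 = 0.788698, theta = arcsin(0.788698)/2 = 26.03°

26.03 degrees


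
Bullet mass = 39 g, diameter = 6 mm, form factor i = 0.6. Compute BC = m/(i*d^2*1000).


BC = m/(i*d^2*1000) = 39/(0.6 * 6^2 * 1000) = 0.001806

0.001806


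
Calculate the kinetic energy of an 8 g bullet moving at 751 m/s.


E = 0.5*m*v^2 = 0.5*0.008*751^2 = 2256 J

2256 J


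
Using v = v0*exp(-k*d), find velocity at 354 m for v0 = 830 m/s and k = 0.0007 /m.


v = v0*exp(-k*d) = 830*exp(-0.0007*354) = 647.8 m/s

647.8 m/s


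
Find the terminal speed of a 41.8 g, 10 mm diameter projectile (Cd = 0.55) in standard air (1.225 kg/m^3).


A = pi*(d/2)^2 = pi*(10/2000)^2 = 7.85398e-05 m^2
vt = sqrt(2mg/(Cd*rho*A)) = sqrt(2*0.0418*9.81/(0.55 * 1.225 * 7.85398e-05)) = 124.5 m/s

124.5 m/s


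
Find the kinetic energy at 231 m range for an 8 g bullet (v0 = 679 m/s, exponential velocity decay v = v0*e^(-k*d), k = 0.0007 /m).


v = v0*exp(-k*d) = 679*exp(-0.0007*231) = 577.623 m/s
E = 0.5*m*v^2 = 0.5*0.008*577.623^2 = 1335 J

1335 J


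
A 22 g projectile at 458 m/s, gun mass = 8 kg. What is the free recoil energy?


v_r = m_p*v_p/m_gun = 0.022*458/8 = 1.2595 m/s, E_r = 0.5*m_gun*v_r^2 = 0.5*8*1.2595^2 = 6.345 J

6.345 J


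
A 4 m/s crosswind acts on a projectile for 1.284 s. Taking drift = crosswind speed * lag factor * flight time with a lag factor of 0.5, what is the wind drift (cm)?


drift = v_wind * lag * t = 4 * 0.5 * 1.284 = 2.568 m ≈ 256.8 cm

256.8 cm


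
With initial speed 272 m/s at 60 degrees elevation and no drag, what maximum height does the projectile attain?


H = (v0*sin(theta))^2 / (2g) = (272*sin(60°))^2 / (2*9.81) = 2828 m

2828 m


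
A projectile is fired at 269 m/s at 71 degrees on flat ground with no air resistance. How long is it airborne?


T = 2*v0*sin(theta)/g = 2*269*sin(71°)/9.81 = 51.85 s

51.85 s


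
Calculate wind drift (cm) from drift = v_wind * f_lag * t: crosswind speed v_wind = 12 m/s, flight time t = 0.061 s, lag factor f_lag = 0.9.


drift = v_wind * lag * t = 12 * 0.9 * 0.061 = 0.6588 m ≈ 65.88 cm

65.88 cm


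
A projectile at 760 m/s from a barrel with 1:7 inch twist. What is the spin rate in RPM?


twist_m = 7*0.0254 = 0.1778 m
spin = v/twist = 760/0.1778 = 4274.466 rev/s
RPM = spin*60 = 4274.466*60 ≈ 256468 RPM

256468 RPM


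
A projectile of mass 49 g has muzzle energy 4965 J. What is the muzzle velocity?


v = sqrt(2*E/m) = sqrt(2*4965/0.049) = 450.2 m/s

450.2 m/s


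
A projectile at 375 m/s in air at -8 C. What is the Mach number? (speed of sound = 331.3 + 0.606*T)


a = 331.3 + 0.606*(-8) = 326.452 m/s
M = v/a = 375/326.452 = 1.149

1.149


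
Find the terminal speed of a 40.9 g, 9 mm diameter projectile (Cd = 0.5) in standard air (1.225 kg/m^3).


A = pi*(d/2)^2 = pi*(9/2000)^2 = 6.36173e-05 m^2
vt = sqrt(2mg/(Cd*rho*A)) = sqrt(2*0.0409*9.81/(0.5 * 1.225 * 6.36173e-05)) = 143.5 m/s

143.5 m/s


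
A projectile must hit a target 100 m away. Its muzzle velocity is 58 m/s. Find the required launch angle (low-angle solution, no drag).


sin(2*theta) = R*g/v0^2 = 100*9.81/58^2 = 0.291617, theta = arcsin(0.291617)/2 = 8.477°

8.477 degrees


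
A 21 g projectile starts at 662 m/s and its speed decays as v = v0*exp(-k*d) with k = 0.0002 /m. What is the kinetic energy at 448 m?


v = v0*exp(-k*d) = 662*exp(-0.0002*448) = 605.265 m/s
E = 0.5*m*v^2 = 0.5*0.021*605.265^2 = 3847 J

3847 J


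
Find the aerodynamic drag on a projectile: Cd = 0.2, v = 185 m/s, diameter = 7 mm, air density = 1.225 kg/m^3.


A = pi*(d/2)^2 = pi*(7/2000)^2 = 3.84845e-05 m^2
Fd = 0.5*Cd*rho*A*v^2 = 0.5*0.2*1.225*3.84845e-05*185^2 = 0.1613 N

0.1613 N


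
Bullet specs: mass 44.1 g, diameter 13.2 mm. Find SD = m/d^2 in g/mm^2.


SD = m/d^2 = 44.1/13.2^2 = 0.2531 g/mm^2

0.2531 g/mm^2


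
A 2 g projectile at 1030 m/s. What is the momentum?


p = m*v = 0.002*1030 = 2.06 kg·m/s

2.06 kg·m/s


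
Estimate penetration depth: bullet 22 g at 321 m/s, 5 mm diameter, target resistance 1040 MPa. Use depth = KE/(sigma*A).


A = pi*(d/2)^2 = pi*(5/2)^2 = 19.635 mm^2
E = 0.5*m*v^2 = 0.5*0.022*321^2 = 1133.45 J
depth = E/(sigma*A) = 1133.45 J / (1040 MPa * 19.635 mm^2) = 1133.45/(1040 * 19.635) m = 0.0555059 m ≈ 55.51 mm

55.51 mm


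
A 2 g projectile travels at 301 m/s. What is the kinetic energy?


E = 0.5*m*v^2 = 0.5*0.002*301^2 = 90.6 J

90.6 J


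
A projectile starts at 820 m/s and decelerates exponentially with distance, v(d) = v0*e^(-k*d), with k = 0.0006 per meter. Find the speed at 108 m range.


v = v0*exp(-k*d) = 820*exp(-0.0006*108) = 768.5 m/s

768.5 m/s


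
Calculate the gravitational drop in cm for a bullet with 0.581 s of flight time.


drop = 0.5*g*t^2 = 0.5*9.81*0.581^2 = 1.65574 m ≈ 165.6 cm

165.6 cm


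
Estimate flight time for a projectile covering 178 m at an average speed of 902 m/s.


t = d/v = 178/902 = 0.1973 s

0.1973 s


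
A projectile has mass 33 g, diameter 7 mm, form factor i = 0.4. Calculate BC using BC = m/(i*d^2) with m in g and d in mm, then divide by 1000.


BC = m/(i*d^2*1000) = 33/(0.4 * 7^2 * 1000) = 0.001684

0.001684


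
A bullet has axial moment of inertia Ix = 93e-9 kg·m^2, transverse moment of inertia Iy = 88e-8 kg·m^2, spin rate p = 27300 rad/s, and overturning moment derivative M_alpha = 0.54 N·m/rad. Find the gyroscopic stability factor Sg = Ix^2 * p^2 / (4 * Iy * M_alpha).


Sg = Ix^2 * p^2 / (4 * Iy * M_alpha) = (93e-9)^2 * 27300^2 / (4 * 88e-8 * 0.54) = 3.391

3.391
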